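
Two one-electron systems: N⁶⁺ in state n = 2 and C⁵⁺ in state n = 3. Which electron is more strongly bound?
N⁶⁺ at n = 2 (E = -166.6698 eV)

Using E_n = -13.6057 Z² / n² eV:

N⁶⁺ (Z = 7) at n = 2:
E = -13.6057 × 7² / 2² = -13.6057 × 49 / 4 = -166.6698250 eV

C⁵⁺ (Z = 6) at n = 3:
E = -13.6057 × 6² / 3² = -13.6057 × 36 / 9 = -54.4228000 eV

Since -166.6698250 eV < -54.4228000 eV,
N⁶⁺ at n = 2 is more tightly bound (requires more energy to ionize).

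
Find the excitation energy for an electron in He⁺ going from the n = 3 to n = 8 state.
5.20 eV

The energy levels of a hydrogen-like atom are E_n = -13.6057 Z² eV / n².

Energy at n = 3: E_3 = -13.6057 × 2² / 3² = -6.04698 eV
Energy at n = 8: E_8 = -13.6057 × 2² / 8² = -0.85036 eV

The excitation energy is the difference:
ΔE = E_8 - E_3
ΔE = -0.85036 - (-6.04698)
ΔE = 5.20 eV

Since this is positive, energy must be absorbed (photon absorption).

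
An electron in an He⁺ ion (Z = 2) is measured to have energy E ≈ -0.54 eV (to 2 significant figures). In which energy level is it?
n = 10

The exact energy levels follow E_n = -13.6057 Z² / n² eV with Z = 2.

The measured value (-0.54 eV) is reported to only 2 significant figures, so we must test candidate n values and see which one matches to that precision.

Candidate energies:
  n = 8:  E = -13.6057 × 2² / 8² = -0.85036 eV
  n = 9:  E = -13.6057 × 2² / 9² = -0.67189 eV
  n = 10:  E = -13.6057 × 2² / 10² = -0.54423 eV  ← matches
  n = 11:  E = -13.6057 × 2² / 11² = -0.44978 eV
  n = 12:  E = -13.6057 × 2² / 12² = -0.37794 eV

Checking against the measurement of -0.54 eV (2 sig figs), only n = 10 agrees:
E_10 = -0.54423 eV, which rounds to -0.54 eV ✓

Therefore n = 10.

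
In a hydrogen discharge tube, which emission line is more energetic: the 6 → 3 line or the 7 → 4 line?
6 → 3

Calculate the energy for each transition:

Transition 6 → 3:
ΔE₁ = |E_3 - E_6| = |-13.6057/3² - (-13.6057/6²)|
ΔE₁ = |-1.51174444 - (-0.37793611)| = 1.13381 eV

Transition 7 → 4:
ΔE₂ = |E_4 - E_7| = |-13.6057/4² - (-13.6057/7²)|
ΔE₂ = |-0.85035625 - (-0.27766735)| = 0.57269 eV

Since 1.13381 eV > 0.57269 eV, the transition 6 → 3 emits the more energetic photon.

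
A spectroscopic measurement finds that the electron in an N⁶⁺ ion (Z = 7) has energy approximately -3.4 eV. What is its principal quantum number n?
n = 14

The exact energy levels follow E_n = -13.6057 Z² / n² eV with Z = 7.

The measured value (-3.4 eV) is reported to only 2 significant figures, so we must test candidate n values and see which one matches to that precision.

Candidate energies:
  n = 12:  E = -13.6057 × 7² / 12² = -4.62972 eV
  n = 13:  E = -13.6057 × 7² / 13² = -3.94485 eV
  n = 14:  E = -13.6057 × 7² / 14² = -3.40143 eV  ← matches
  n = 15:  E = -13.6057 × 7² / 15² = -2.96302 eV
  n = 16:  E = -13.6057 × 7² / 16² = -2.60422 eV

Checking against the measurement of -3.4 eV (2 sig figs), only n = 14 agrees:
E_14 = -3.40143 eV, which rounds to -3.4 eV ✓

Therefore n = 14.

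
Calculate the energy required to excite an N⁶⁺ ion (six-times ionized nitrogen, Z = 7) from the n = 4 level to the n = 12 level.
37.038 eV

The energy levels of a hydrogen-like atom are E_n = -13.6057 Z² eV / n².

Energy at n = 4: E_4 = -13.6057 × 7² / 4² = -41.667456 eV
Energy at n = 12: E_12 = -13.6057 × 7² / 12² = -4.629717 eV

The excitation energy is the difference:
ΔE = E_12 - E_4
ΔE = -4.629717 - (-41.667456)
ΔE = 37.038 eV

Since this is positive, energy must be absorbed (photon absorption).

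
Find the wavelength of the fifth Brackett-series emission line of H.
1816.92 nm

The lines of a series are numbered from the longest wavelength (smallest ΔE) outward; the fifth line is the transition from n = n_f + 5 to n_f.
The Brackett series has all transitions ending at n_f = 4.

For H, the fifth line (ε-line) is the jump from n = 9 to n = 4:
E_9 = -13.6057 / 9² = -0.16797160 eV
E_4 = -13.6057 / 4² = -0.85035625 eV
ΔE = E_9 - E_4 = 0.68238465 eV

λ = hc/E = 1239.84 eV·nm / 0.68238465 eV
λ = 1816.92 nm

This is the ε-line of the Brackett series in H.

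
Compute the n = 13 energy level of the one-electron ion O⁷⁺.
-5.152 eV

For hydrogen-like ions, the energy levels scale with Z²:
E_n = -13.6057 Z² / n² eV

For O⁷⁺ (Z = 8) at n = 13:
E_13 = -13.6057 × 8² / 13²
E_13 = -13.6057 × 64 / 169
E_13 = -870.7648 / 169
E_13 = -5.152 eV

The energy is 64 times more negative than hydrogen at the same n due to the stronger nuclear charge.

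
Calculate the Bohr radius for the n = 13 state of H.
8.9431 nm (or 89.4309 Å)

The Bohr radius formula is:
r_n = n² a₀ / Z

where a₀ = 0.0529177 nm is the Bohr radius.

For H (Z = 1) at n = 13:
r_13 = 13² × 0.0529177 nm / 1
r_13 = 169 × 0.0529177 nm / 1
r_13 = 8.94309 nm / 1
r_13 = 8.9431 nm

The electron orbits at approximately 8.9431 nm from the nucleus.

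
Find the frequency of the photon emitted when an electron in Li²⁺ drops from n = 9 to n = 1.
2.9243e+16 Hz

First, find the transition energy:
E_9 = -13.6057 × 3² / 9² = -1.51174 eV
E_1 = -13.6057 × 3² / 1² = -122.45130 eV
|ΔE| = |E_1 - E_9| = 120.93956 eV

Convert to Joules: E = 120.93956 eV × (1.602177 × 10⁻¹⁹ J/eV) = 1.937666e-17 J

Using E = hf:
f = E/h = 1.937666e-17 J / (6.62607 × 10⁻³⁴ J·s)
f = 2.9243e+16 Hz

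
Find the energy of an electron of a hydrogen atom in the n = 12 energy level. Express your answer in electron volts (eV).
-0.09 eV

The energy levels of a hydrogen-like atom are given by:
E_n = -13.6057 eV / n²

For n = 12:
E_12 = -13.6057 eV / 12²
E_12 = -13.6057 eV / 144
E_12 = -0.09 eV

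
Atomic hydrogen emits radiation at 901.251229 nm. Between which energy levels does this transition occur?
n = 10 → n = 3

First, find the photon energy from the wavelength (hc = 1239.84 eV·nm):
E = hc/λ = 1239.84 eV·nm / 901.251229 nm = 1.3756874 eV

The energy levels of hydrogen satisfy E_n = -13.6057 / n² eV, so an emission n_i → n_f releases
ΔE = 13.6057 × (1/n_f² − 1/n_i²) eV.

Setting ΔE equal to the photon energy:
1/n_f² − 1/n_i² = 1.3756874 / 13.6057 = 0.10111111

Since 1/n_i² must be positive, we need 1/n_f² > 0.10111111, i.e. n_f ≤ 3. For each allowed n_f, solve n_i = (1/n_f² − 0.10111111)^(−1/2) and check whether it is a whole number:
  n_f = 1: 1/n_i² = 1.00000000 − 0.10111111 = 0.89888889 → n_i = 1.055  (not an integer) ✗
  n_f = 2: 1/n_i² = 0.25000000 − 0.10111111 = 0.14888889 → n_i = 2.592  (not an integer) ✗
  n_f = 3: 1/n_i² = 0.11111111 − 0.10111111 = 0.01000000 → n_i = 10.000  → integer, n_i = 10 ✓

Only n_f = 3 gives an integer upper level, n_i = 10.

The transition is from n = 10 to n = 3 (emission).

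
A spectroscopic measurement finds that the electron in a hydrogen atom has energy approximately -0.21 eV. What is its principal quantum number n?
n = 8

The exact energy levels follow E_n = -13.6057 eV / n².

The measured value (-0.21 eV) is reported to only 2 significant figures, so we must test candidate n values and see which one matches to that precision.

Candidate energies:
  n = 6:  E = -13.6057/6² = -0.37794 eV
  n = 7:  E = -13.6057/7² = -0.27767 eV
  n = 8:  E = -13.6057/8² = -0.21259 eV  ← matches
  n = 9:  E = -13.6057/9² = -0.16797 eV
  n = 10:  E = -13.6057/10² = -0.13606 eV

Checking against the measurement of -0.21 eV (2 sig figs), only n = 8 agrees:
E_8 = -0.21259 eV, which rounds to -0.21 eV ✓

Therefore n = 8.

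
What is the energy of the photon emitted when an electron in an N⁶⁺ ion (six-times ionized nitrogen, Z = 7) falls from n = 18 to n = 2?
164.612 eV

The energy levels are E_n = -13.6057 Z² eV / n².

Energy at n = 18: E_18 = -13.6057 × 7² / 18² = -2.057652 eV
Energy at n = 2: E_2 = -13.6057 × 7² / 2² = -166.669825 eV

For emission (electron falling to lower state), the photon energy is:
E_photon = E_18 - E_2 = |-2.057652 - (-166.669825)|
E_photon = 164.612 eV

This energy is carried away by the emitted photon.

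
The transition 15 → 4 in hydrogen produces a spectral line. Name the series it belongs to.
Brackett series

The spectral series in hydrogen are named based on the final (lower) energy level:
- Lyman series: n_final = 1 (ultraviolet)
- Balmer series: n_final = 2 (visible/near-UV)
- Paschen series: n_final = 3 (infrared)
- Brackett series: n_final = 4 (infrared)
- Pfund series: n_final = 5 (far infrared)

Since this transition ends at n = 4, it belongs to the Brackett series.

For reference, this 15 → 4 line has photon energy
ΔE = 13.6057 eV × (1/4² - 1/15²) = 0.78988647222 eV,
corresponding to wavelength λ = hc/ΔE = 1239.84 eV·nm / 0.78988647222 eV = 1569.64329 nm in the infrared region.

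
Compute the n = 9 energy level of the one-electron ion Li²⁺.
-1.511744 eV

For hydrogen-like ions, the energy levels scale with Z²:
E_n = -13.6057 Z² / n² eV

For Li²⁺ (Z = 3) at n = 9:
E_9 = -13.6057 × 3² / 9²
E_9 = -13.6057 × 9 / 81
E_9 = -122.4513 / 81
E_9 = -1.511744 eV

The energy is 9 times more negative than hydrogen at the same n due to the stronger nuclear charge.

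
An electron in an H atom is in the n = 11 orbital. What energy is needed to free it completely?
0.112 eV

The ionization energy is the energy needed to remove the electron completely (n → ∞).

For hydrogen, E_n = -13.6057 eV / n².

At n = 11: E_11 = -13.6057 / 11² = -0.112444 eV
At n = ∞: E_∞ = 0 eV

Ionization energy = E_∞ - E_11 = 0 - (-0.112444) = 0.112444 eV
Ionization energy ≈ 0.112 eV

This is also called the binding energy of the electron in state n = 11.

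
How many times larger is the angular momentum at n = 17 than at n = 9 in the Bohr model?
1.888889

In the Bohr model, L_n = nℏ, so the ratio is purely the ratio of quantum numbers:

L_17/L_9 = 17ℏ / 9ℏ = 17/9 = 1.888889

The angular momentum scales linearly with n.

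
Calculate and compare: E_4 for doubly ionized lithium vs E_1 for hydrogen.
H at n = 1 (E = -13.61 eV)

Using E_n = -13.6057 Z² / n² eV:

Li²⁺ (Z = 3) at n = 4:
E = -13.6057 × 3² / 4² = -13.6057 × 9 / 16 = -7.65321 eV

H (Z = 1) at n = 1:
E = -13.6057 × 1² / 1² = -13.6057 × 1 / 1 = -13.60570 eV

Since -13.60570 eV < -7.65321 eV,
H at n = 1 is more tightly bound (requires more energy to ionize).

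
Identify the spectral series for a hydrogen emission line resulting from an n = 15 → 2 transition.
Balmer series

The spectral series in hydrogen are named based on the final (lower) energy level:
- Lyman series: n_final = 1 (ultraviolet)
- Balmer series: n_final = 2 (visible/near-UV)
- Paschen series: n_final = 3 (infrared)
- Brackett series: n_final = 4 (infrared)
- Pfund series: n_final = 5 (far infrared)

Since this transition ends at n = 2, it belongs to the Balmer series.

For reference, this 15 → 2 line has photon energy
ΔE = 13.6057 eV × (1/2² - 1/15²) = 3.340955222 eV,
corresponding to wavelength λ = hc/ΔE = 1239.84 eV·nm / 3.340955222 eV = 371.10345 nm in the visible/near-UV region.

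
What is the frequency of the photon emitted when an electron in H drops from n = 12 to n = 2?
8.00e+14 Hz

First, find the transition energy:
E_12 = -13.6057 / 12² = -0.09448 eV
E_2 = -13.6057 / 2² = -3.40143 eV
|ΔE| = |E_2 - E_12| = 3.30695 eV

Convert to Joules: E = 3.30695 eV × (1.602177 × 10⁻¹⁹ J/eV) = 5.2983e-19 J

Using E = hf:
f = E/h = 5.2983e-19 J / (6.62607 × 10⁻³⁴ J·s)
f = 8.00e+14 Hz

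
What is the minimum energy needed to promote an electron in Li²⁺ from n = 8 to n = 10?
0.6888 eV

The energy levels of a hydrogen-like atom are E_n = -13.6057 Z² eV / n².

Energy at n = 8: E_8 = -13.6057 × 3² / 8² = -1.9133016 eV
Energy at n = 10: E_10 = -13.6057 × 3² / 10² = -1.2245130 eV

The excitation energy is the difference:
ΔE = E_10 - E_8
ΔE = -1.2245130 - (-1.9133016)
ΔE = 0.6888 eV

Since this is positive, energy must be absorbed (photon absorption).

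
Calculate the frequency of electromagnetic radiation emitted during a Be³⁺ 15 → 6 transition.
1.23e+15 Hz

First, find the transition energy:
E_15 = -13.6057 × 4² / 15² = -0.96752 eV
E_6 = -13.6057 × 4² / 6² = -6.04698 eV
|ΔE| = |E_6 - E_15| = 5.07946 eV

Convert to Joules: E = 5.07946 eV × (1.602177 × 10⁻¹⁹ J/eV) = 8.1382e-19 J

Using E = hf:
f = E/h = 8.1382e-19 J / (6.62607 × 10⁻³⁴ J·s)
f = 1.23e+15 Hz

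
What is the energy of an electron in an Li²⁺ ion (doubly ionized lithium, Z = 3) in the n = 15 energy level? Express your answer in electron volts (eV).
-0.544228 eV

The energy levels of a hydrogen-like atom are given by:
E_n = -13.6057 Z² / n² eV  (with Z = 3 for Li²⁺)

For n = 15:
E_15 = -13.6057 × 3² / 15²
E_15 = -13.6057 × 9 / 225
E_15 = -0.544228 eV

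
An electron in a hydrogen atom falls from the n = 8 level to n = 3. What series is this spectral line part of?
Paschen series

The spectral series in hydrogen are named based on the final (lower) energy level:
- Lyman series: n_final = 1 (ultraviolet)
- Balmer series: n_final = 2 (visible/near-UV)
- Paschen series: n_final = 3 (infrared)
- Brackett series: n_final = 4 (infrared)
- Pfund series: n_final = 5 (far infrared)

Since this transition ends at n = 3, it belongs to the Paschen series.

For reference, this 8 → 3 line has photon energy
ΔE = 13.6057 eV × (1/3² - 1/8²) = 1.2991554 eV,
corresponding to wavelength λ = hc/ΔE = 1239.84 eV·nm / 1.2991554 eV = 954.343 nm in the infrared region.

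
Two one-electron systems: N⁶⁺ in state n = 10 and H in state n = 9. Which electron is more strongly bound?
N⁶⁺ at n = 10 (E = -6.666793 eV)

Using E_n = -13.6057 Z² / n² eV:

N⁶⁺ (Z = 7) at n = 10:
E = -13.6057 × 7² / 10² = -13.6057 × 49 / 100 = -6.666793000 eV

H (Z = 1) at n = 9:
E = -13.6057 × 1² / 9² = -13.6057 × 1 / 81 = -0.167971605 eV

Since -6.666793000 eV < -0.167971605 eV,
N⁶⁺ at n = 10 is more tightly bound (requires more energy to ionize).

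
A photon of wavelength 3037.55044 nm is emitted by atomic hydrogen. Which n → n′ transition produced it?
n = 10 → n = 5

First, find the photon energy from the wavelength (hc = 1239.84 eV·nm):
E = hc/λ = 1239.84 eV·nm / 3037.55044 nm = 0.40817100 eV

The energy levels of hydrogen satisfy E_n = -13.6057 / n² eV, so an emission n_i → n_f releases
ΔE = 13.6057 × (1/n_f² − 1/n_i²) eV.

Setting ΔE equal to the photon energy:
1/n_f² − 1/n_i² = 0.40817100 / 13.6057 = 0.030000000

Since 1/n_i² must be positive, we need 1/n_f² > 0.030000000, i.e. n_f ≤ 5. For each allowed n_f, solve n_i = (1/n_f² − 0.030000000)^(−1/2) and check whether it is a whole number:
  n_f = 1: 1/n_i² = 1.000000000 − 0.030000000 = 0.970000000 → n_i = 1.015  (not an integer) ✗
  n_f = 2: 1/n_i² = 0.250000000 − 0.030000000 = 0.220000000 → n_i = 2.132  (not an integer) ✗
  n_f = 3: 1/n_i² = 0.111111111 − 0.030000000 = 0.081111111 → n_i = 3.511  (not an integer) ✗
  n_f = 4: 1/n_i² = 0.062500000 − 0.030000000 = 0.032500000 → n_i = 5.547  (not an integer) ✗
  n_f = 5: 1/n_i² = 0.040000000 − 0.030000000 = 0.010000000 → n_i = 10.000  → integer, n_i = 10 ✓

Only n_f = 5 gives an integer upper level, n_i = 10.

The transition is from n = 10 to n = 5 (emission).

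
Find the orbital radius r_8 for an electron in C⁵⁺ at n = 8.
0.5645 nm (or 5.6446 Å)

The Bohr radius formula is:
r_n = n² a₀ / Z

where a₀ = 0.0529177 nm is the Bohr radius.

For C⁵⁺ (Z = 6) at n = 8:
r_8 = 8² × 0.0529177 nm / 6
r_8 = 64 × 0.0529177 nm / 6
r_8 = 3.38673 nm / 6
r_8 = 0.5645 nm

The electron orbits at approximately 0.5645 nm from the nucleus.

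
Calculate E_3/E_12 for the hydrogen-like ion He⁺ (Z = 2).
16.000000

Using E_n = -13.6057 Z² / n² eV with Z = 2:

E_3 = -13.6057 × 2² / 3² = -54.4228 / 9 = -6.046977777778 eV
E_12 = -13.6057 × 2² / 12² = -54.4228 / 144 = -0.377936111111 eV

The ratio is:
E_3/E_12 = (-6.046977777778) / (-0.377936111111)
E_3/E_12 = (-54.4228/9) / (-54.4228/144)
E_3/E_12 = 144/9
E_3/E_12 = 16.000000
(Note: the Z² factors cancel in the ratio.)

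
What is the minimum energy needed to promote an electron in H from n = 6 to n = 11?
0.265492 eV

The energy levels of a hydrogen-like atom are E_n = -13.6057 eV / n².

Energy at n = 6: E_6 = -13.6057 / 6² = -0.377936111 eV
Energy at n = 11: E_11 = -13.6057 / 11² = -0.112443802 eV

The excitation energy is the difference:
ΔE = E_11 - E_6
ΔE = -0.112443802 - (-0.377936111)
ΔE = 0.265492 eV

Since this is positive, energy must be absorbed (photon absorption).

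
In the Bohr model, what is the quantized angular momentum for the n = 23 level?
2.426e-33 J·s (or 23ℏ)

In the Bohr model, angular momentum is quantized:
L = nℏ

where ℏ = h/(2π) = 1.05457e-34 J·s

For n = 23:
L = 23 × 1.05457e-34 J·s
L = 2.426e-33 J·s

This can also be written as L = 23ℏ.
The angular momentum is an integer multiple of the reduced Planck constant.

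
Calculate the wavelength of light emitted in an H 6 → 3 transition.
1093.51816 nm

First, find the transition energy using E_n = -13.6057 / n² eV:
E_6 = -13.6057 / 6² = -0.3779361111 eV
E_3 = -13.6057 / 3² = -1.5117444444 eV

Photon energy: |ΔE| = |E_3 - E_6| = 1.1338083333 eV

Convert to wavelength using E = hc/λ with hc = 1239.84 eV·nm:
λ = hc/E = 1239.84 eV·nm / 1.1338083333 eV
λ = 1093.51816 nm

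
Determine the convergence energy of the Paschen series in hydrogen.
1.5117 eV

The series limit corresponds to the transition from n = ∞ to n = 3.
This is the highest energy (shortest wavelength) transition in the Paschen series.

E_∞ = 0 eV
E_3 = -13.6057 / 3² = -1.5117 eV

Energy at series limit:
ΔE = E_∞ - E_3 = 0 - (-1.5117) = 1.5117 eV

This energy equals the ionization energy from the n = 3 state of hydrogen.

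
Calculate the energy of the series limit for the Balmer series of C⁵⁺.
122.451300 eV

The series limit corresponds to the transition from n = ∞ to n = 2.
This is the highest energy (shortest wavelength) transition in the Balmer series.

E_∞ = 0 eV
E_2 = -13.6057 × 6² / 2² = -122.451300 eV

Energy at series limit:
ΔE = E_∞ - E_2 = 0 - (-122.451300) = 122.451300 eV

This energy equals the ionization energy from the n = 2 state of C⁵⁺.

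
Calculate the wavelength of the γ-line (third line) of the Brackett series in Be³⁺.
135.30906 nm

The lines of a series are numbered from the longest wavelength (smallest ΔE) outward; the third line is the transition from n = n_f + 3 to n_f.
The Brackett series has all transitions ending at n_f = 4.

For Be³⁺ (Z = 4), the third line (γ-line) is the jump from n = 7 to n = 4:
E_7 = -13.6057 × 4² / 7² = -4.442677551 eV
E_4 = -13.6057 × 4² / 4² = -13.605700000 eV
ΔE = E_7 - E_4 = 9.163022449 eV

λ = hc/E = 1239.84 eV·nm / 9.163022449 eV
λ = 135.30906 nm

This is the γ-line of the Brackett series in Be³⁺.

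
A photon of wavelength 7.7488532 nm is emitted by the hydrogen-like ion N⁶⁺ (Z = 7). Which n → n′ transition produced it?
n = 10 → n = 2

First, find the photon energy from the wavelength (hc = 1239.84 eV·nm):
E = hc/λ = 1239.84 eV·nm / 7.7488532 nm = 160.00303 eV

The energy levels of N⁶⁺ satisfy E_n = -13.6057 × 7² / n² eV, so an emission n_i → n_f releases
ΔE = 13.6057 × 7² × (1/n_f² − 1/n_i²) eV.

Setting ΔE equal to the photon energy:
1/n_f² − 1/n_i² = 160.00303 / (13.6057 × 7²) = 0.24000000

Since 1/n_i² must be positive, we need 1/n_f² > 0.24000000, i.e. n_f ≤ 2. For each allowed n_f, solve n_i = (1/n_f² − 0.24000000)^(−1/2) and check whether it is a whole number:
  n_f = 1: 1/n_i² = 1.00000000 − 0.24000000 = 0.76000000 → n_i = 1.147  (not an integer) ✗
  n_f = 2: 1/n_i² = 0.25000000 − 0.24000000 = 0.01000000 → n_i = 10.000  → integer, n_i = 10 ✓

Only n_f = 2 gives an integer upper level, n_i = 10.

The transition is from n = 10 to n = 2 (emission).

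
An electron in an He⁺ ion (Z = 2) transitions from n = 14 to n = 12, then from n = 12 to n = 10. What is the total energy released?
0.266561 eV

The energy levels of He⁺ are E_n = -13.6057 × 2² / n² eV.

First transition (14 → 12):
ΔE₁ = |E_12 - E_14|
ΔE₁ = |-0.377936111111 - (-0.277667346939)| = 0.100268764 eV

Second transition (12 → 10):
ΔE₂ = |E_10 - E_12|
ΔE₂ = |-0.544228000000 - (-0.377936111111)| = 0.166291889 eV

Total energy released:
E_total = ΔE₁ + ΔE₂ = 0.100268764 + 0.166291889 = 0.266561 eV

Note: This equals the direct transition 14 → 10: 0.266561 eV ✓
Energy is conserved regardless of the path taken.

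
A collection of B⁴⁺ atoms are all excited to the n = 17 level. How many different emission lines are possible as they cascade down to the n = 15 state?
3

The electron can occupy levels n = 15, 16, ..., 17 during de-excitation — that is m = 17 - 15 + 1 = 3 distinct levels.

The number of distinct spectral lines equals the number of ways to choose 2 of these m levels (each pair gives one possible emission transition):

Number of lines = m(m-1)/2 = 3×2/2 = 3

These correspond to all possible transitions between the 3 levels:
17 → 16, 17 → 15, 16 → 15

Each transition produces a photon with a unique energy (and thus wavelength). This count does not depend on Z.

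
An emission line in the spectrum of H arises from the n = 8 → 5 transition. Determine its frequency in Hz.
8.02e+13 Hz

First, find the transition energy:
E_8 = -13.6057 / 8² = -0.21258906 eV
E_5 = -13.6057 / 5² = -0.54422800 eV
|ΔE| = |E_5 - E_8| = 0.33163894 eV

Convert to Joules: E = 0.33163894 eV × (1.602177 × 10⁻¹⁹ J/eV) = 5.3134e-20 J

Using E = hf:
f = E/h = 5.3134e-20 J / (6.62607 × 10⁻³⁴ J·s)
f = 8.02e+13 Hz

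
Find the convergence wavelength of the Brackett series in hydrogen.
1458.02 nm

The series limit corresponds to the transition from n = ∞ to n = 4.
This is the highest energy (shortest wavelength) transition in the Brackett series.

E_∞ = 0 eV
E_4 = -13.6057 / 4² = -0.85035625 eV

Energy at series limit:
ΔE = E_∞ - E_4 = 0 - (-0.85035625) = 0.85035625 eV
λ = hc/E = 1239.84 eV·nm / 0.85035625 eV = 1458.02 nm

This energy equals the ionization energy from the n = 4 state of hydrogen.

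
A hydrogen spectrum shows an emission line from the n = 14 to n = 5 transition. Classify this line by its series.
Pfund series

The spectral series in hydrogen are named based on the final (lower) energy level:
- Lyman series: n_final = 1 (ultraviolet)
- Balmer series: n_final = 2 (visible/near-UV)
- Paschen series: n_final = 3 (infrared)
- Brackett series: n_final = 4 (infrared)
- Pfund series: n_final = 5 (far infrared)

Since this transition ends at n = 5, it belongs to the Pfund series.

For reference, this 14 → 5 line has photon energy
ΔE = 13.6057 eV × (1/5² - 1/14²) = 0.4748111633 eV,
corresponding to wavelength λ = hc/ΔE = 1239.84 eV·nm / 0.4748111633 eV = 2611.2276 nm in the far infrared region.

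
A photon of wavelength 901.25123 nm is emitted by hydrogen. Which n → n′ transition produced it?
n = 10 → n = 3

First, find the photon energy from the wavelength (hc = 1239.84 eV·nm):
E = hc/λ = 1239.84 eV·nm / 901.25123 nm = 1.3756874 eV

The energy levels of hydrogen satisfy E_n = -13.6057 / n² eV, so an emission n_i → n_f releases
ΔE = 13.6057 × (1/n_f² − 1/n_i²) eV.

Setting ΔE equal to the photon energy:
1/n_f² − 1/n_i² = 1.3756874 / 13.6057 = 0.10111111

Since 1/n_i² must be positive, we need 1/n_f² > 0.10111111, i.e. n_f ≤ 3. For each allowed n_f, solve n_i = (1/n_f² − 0.10111111)^(−1/2) and check whether it is a whole number:
  n_f = 1: 1/n_i² = 1.00000000 − 0.10111111 = 0.89888889 → n_i = 1.055  (not an integer) ✗
  n_f = 2: 1/n_i² = 0.25000000 − 0.10111111 = 0.14888889 → n_i = 2.592  (not an integer) ✗
  n_f = 3: 1/n_i² = 0.11111111 − 0.10111111 = 0.01000000 → n_i = 10.000  → integer, n_i = 10 ✓

Only n_f = 3 gives an integer upper level, n_i = 10.

The transition is from n = 10 to n = 3 (emission).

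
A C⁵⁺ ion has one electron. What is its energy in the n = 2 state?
-122.4513 eV

For hydrogen-like ions, the energy levels scale with Z²:
E_n = -13.6057 Z² / n² eV

For C⁵⁺ (Z = 6) at n = 2:
E_2 = -13.6057 × 6² / 2²
E_2 = -13.6057 × 36 / 4
E_2 = -489.8052 / 4
E_2 = -122.4513 eV

The energy is 36 times more negative than hydrogen at the same n due to the stronger nuclear charge.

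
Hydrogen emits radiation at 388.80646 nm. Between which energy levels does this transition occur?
n = 8 → n = 2

First, find the photon energy from the wavelength (hc = 1239.84 eV·nm):
E = hc/λ = 1239.84 eV·nm / 388.80646 nm = 3.1888359 eV

The energy levels of hydrogen satisfy E_n = -13.6057 / n² eV, so an emission n_i → n_f releases
ΔE = 13.6057 × (1/n_f² − 1/n_i²) eV.

Setting ΔE equal to the photon energy:
1/n_f² − 1/n_i² = 3.1888359 / 13.6057 = 0.23437500

Since 1/n_i² must be positive, we need 1/n_f² > 0.23437500, i.e. n_f ≤ 2. For each allowed n_f, solve n_i = (1/n_f² − 0.23437500)^(−1/2) and check whether it is a whole number:
  n_f = 1: 1/n_i² = 1.00000000 − 0.23437500 = 0.76562500 → n_i = 1.143  (not an integer) ✗
  n_f = 2: 1/n_i² = 0.25000000 − 0.23437500 = 0.01562500 → n_i = 8.000  → integer, n_i = 8 ✓

Only n_f = 2 gives an integer upper level, n_i = 8.

The transition is from n = 8 to n = 2 (emission).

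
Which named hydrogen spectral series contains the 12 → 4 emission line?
Brackett series

The spectral series in hydrogen are named based on the final (lower) energy level:
- Lyman series: n_final = 1 (ultraviolet)
- Balmer series: n_final = 2 (visible/near-UV)
- Paschen series: n_final = 3 (infrared)
- Brackett series: n_final = 4 (infrared)
- Pfund series: n_final = 5 (far infrared)

Since this transition ends at n = 4, it belongs to the Brackett series.

For reference, this 12 → 4 line has photon energy
ΔE = 13.6057 eV × (1/4² - 1/12²) = 0.75587222 eV,
corresponding to wavelength λ = hc/ΔE = 1239.84 eV·nm / 0.75587222 eV = 1640.28 nm in the infrared region.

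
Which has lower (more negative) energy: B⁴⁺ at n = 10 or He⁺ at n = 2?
He⁺ at n = 2 (E = -13.605700 eV)

Using E_n = -13.6057 Z² / n² eV:

B⁴⁺ (Z = 5) at n = 10:
E = -13.6057 × 5² / 10² = -13.6057 × 25 / 100 = -3.401425000 eV

He⁺ (Z = 2) at n = 2:
E = -13.6057 × 2² / 2² = -13.6057 × 4 / 4 = -13.605700000 eV

Since -13.605700000 eV < -3.401425000 eV,
He⁺ at n = 2 is more tightly bound (requires more energy to ionize).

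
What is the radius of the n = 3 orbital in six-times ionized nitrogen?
0.0680 nm (or 0.6804 Å)

The Bohr radius formula is:
r_n = n² a₀ / Z

where a₀ = 0.0529177 nm is the Bohr radius.

For N⁶⁺ (Z = 7) at n = 3:
r_3 = 3² × 0.0529177 nm / 7
r_3 = 9 × 0.0529177 nm / 7
r_3 = 0.47626 nm / 7
r_3 = 0.0680 nm

The electron orbits at approximately 0.0680 nm from the nucleus.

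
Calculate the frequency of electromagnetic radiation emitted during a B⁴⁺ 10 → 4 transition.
4.3179e+15 Hz

First, find the transition energy:
E_10 = -13.6057 × 5² / 10² = -3.40142500 eV
E_4 = -13.6057 × 5² / 4² = -21.25890625 eV
|ΔE| = |E_4 - E_10| = 17.85748125 eV

Convert to Joules: E = 17.85748125 eV × (1.602177 × 10⁻¹⁹ J/eV) = 2.861085e-18 J

Using E = hf:
f = E/h = 2.861085e-18 J / (6.62607 × 10⁻³⁴ J·s)
f = 4.3179e+15 Hz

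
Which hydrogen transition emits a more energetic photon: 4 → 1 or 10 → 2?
4 → 1

Calculate the energy for each transition:

Transition 4 → 1:
ΔE₁ = |E_1 - E_4| = |-13.6057/1² - (-13.6057/4²)|
ΔE₁ = |-13.605700000 - (-0.850356250)| = 12.755344 eV

Transition 10 → 2:
ΔE₂ = |E_2 - E_10| = |-13.6057/2² - (-13.6057/10²)|
ΔE₂ = |-3.401425000 - (-0.136057000)| = 3.265368 eV

Since 12.755344 eV > 3.265368 eV, the transition 4 → 1 emits the more energetic photon.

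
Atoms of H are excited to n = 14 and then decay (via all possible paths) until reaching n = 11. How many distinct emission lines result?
6

The electron can occupy levels n = 11, 12, ..., 14 during de-excitation — that is m = 14 - 11 + 1 = 4 distinct levels.

The number of distinct spectral lines equals the number of ways to choose 2 of these m levels (each pair gives one possible emission transition):

Number of lines = m(m-1)/2 = 4×3/2 = 6

These correspond to all possible transitions between the 4 levels:
14 → 13, 14 → 12, 14 → 11, 13 → 12, 13 → 11, 12 → 11

Each transition produces a photon with a unique energy (and thus wavelength). This count does not depend on Z.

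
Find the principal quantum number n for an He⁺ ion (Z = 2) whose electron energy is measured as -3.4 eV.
n = 4

The exact energy levels follow E_n = -13.6057 Z² / n² eV with Z = 2.

The measured value (-3.4 eV) is reported to only 2 significant figures, so we must test candidate n values and see which one matches to that precision.

Candidate energies:
  n = 2:  E = -13.6057 × 2² / 2² = -13.60570 eV
  n = 3:  E = -13.6057 × 2² / 3² = -6.04698 eV
  n = 4:  E = -13.6057 × 2² / 4² = -3.40143 eV  ← matches
  n = 5:  E = -13.6057 × 2² / 5² = -2.17691 eV
  n = 6:  E = -13.6057 × 2² / 6² = -1.51174 eV

Checking against the measurement of -3.4 eV (2 sig figs), only n = 4 agrees:
E_4 = -3.40143 eV, which rounds to -3.4 eV ✓

Therefore n = 4.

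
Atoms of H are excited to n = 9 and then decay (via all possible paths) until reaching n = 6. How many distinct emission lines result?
6

The electron can occupy levels n = 6, 7, ..., 9 during de-excitation — that is m = 9 - 6 + 1 = 4 distinct levels.

The number of distinct spectral lines equals the number of ways to choose 2 of these m levels (each pair gives one possible emission transition):

Number of lines = m(m-1)/2 = 4×3/2 = 6

These correspond to all possible transitions between the 4 levels:
9 → 8, 9 → 7, 9 → 6, 8 → 7, 8 → 6, 7 → 6

Each transition produces a photon with a unique energy (and thus wavelength). This count does not depend on Z.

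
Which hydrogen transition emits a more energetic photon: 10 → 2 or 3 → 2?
10 → 2

Calculate the energy for each transition:

Transition 10 → 2:
ΔE₁ = |E_2 - E_10| = |-13.6057/2² - (-13.6057/10²)|
ΔE₁ = |-3.401425000 - (-0.136057000)| = 3.265368 eV

Transition 3 → 2:
ΔE₂ = |E_2 - E_3| = |-13.6057/2² - (-13.6057/3²)|
ΔE₂ = |-3.401425000 - (-1.511744444)| = 1.889681 eV

Since 3.265368 eV > 1.889681 eV, the transition 10 → 2 emits the more energetic photon.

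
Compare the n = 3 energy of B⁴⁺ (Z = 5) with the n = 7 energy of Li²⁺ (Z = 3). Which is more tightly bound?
B⁴⁺ at n = 3 (E = -37.79361 eV)

Using E_n = -13.6057 Z² / n² eV:

B⁴⁺ (Z = 5) at n = 3:
E = -13.6057 × 5² / 3² = -13.6057 × 25 / 9 = -37.79361111 eV

Li²⁺ (Z = 3) at n = 7:
E = -13.6057 × 3² / 7² = -13.6057 × 9 / 49 = -2.49900612 eV

Since -37.79361111 eV < -2.49900612 eV,
B⁴⁺ at n = 3 is more tightly bound (requires more energy to ionize).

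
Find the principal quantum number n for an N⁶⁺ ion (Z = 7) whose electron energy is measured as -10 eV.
n = 8

The exact energy levels follow E_n = -13.6057 Z² / n² eV with Z = 7.

The measured value (-10 eV) is reported to only 2 significant figures, so we must test candidate n values and see which one matches to that precision.

Candidate energies:
  n = 6:  E = -13.6057 × 7² / 6² = -18.51887 eV
  n = 7:  E = -13.6057 × 7² / 7² = -13.60570 eV
  n = 8:  E = -13.6057 × 7² / 8² = -10.41686 eV  ← matches
  n = 9:  E = -13.6057 × 7² / 9² = -8.23061 eV
  n = 10:  E = -13.6057 × 7² / 10² = -6.66679 eV

Checking against the measurement of -10 eV (2 sig figs), only n = 8 agrees:
E_8 = -10.41686 eV, which rounds to -10 eV ✓

Therefore n = 8.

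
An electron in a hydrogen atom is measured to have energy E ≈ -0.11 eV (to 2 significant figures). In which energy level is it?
n = 11

The exact energy levels follow E_n = -13.6057 eV / n².

The measured value (-0.11 eV) is reported to only 2 significant figures, so we must test candidate n values and see which one matches to that precision.

Candidate energies:
  n = 9:  E = -13.6057/9² = -0.16797 eV
  n = 10:  E = -13.6057/10² = -0.13606 eV
  n = 11:  E = -13.6057/11² = -0.11244 eV  ← matches
  n = 12:  E = -13.6057/12² = -0.09448 eV
  n = 13:  E = -13.6057/13² = -0.08051 eV

Checking against the measurement of -0.11 eV (2 sig figs), only n = 11 agrees:
E_11 = -0.11244 eV, which rounds to -0.11 eV ✓

Therefore n = 11.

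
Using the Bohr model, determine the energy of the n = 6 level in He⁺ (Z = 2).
-1.51174 eV

For hydrogen-like ions, the energy levels scale with Z²:
E_n = -13.6057 Z² / n² eV

For He⁺ (Z = 2) at n = 6:
E_6 = -13.6057 × 2² / 6²
E_6 = -13.6057 × 4 / 36
E_6 = -54.4228 / 36
E_6 = -1.51174 eV

The energy is 4 times more negative than hydrogen at the same n due to the stronger nuclear charge.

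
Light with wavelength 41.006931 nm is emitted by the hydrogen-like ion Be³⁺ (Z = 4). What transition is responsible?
n = 3 → n = 2

First, find the photon energy from the wavelength (hc = 1239.84 eV·nm):
E = hc/λ = 1239.84 eV·nm / 41.006931 nm = 30.234889 eV

The energy levels of Be³⁺ satisfy E_n = -13.6057 × 4² / n² eV, so an emission n_i → n_f releases
ΔE = 13.6057 × 4² × (1/n_f² − 1/n_i²) eV.

Setting ΔE equal to the photon energy:
1/n_f² − 1/n_i² = 30.234889 / (13.6057 × 4²) = 0.13888889

Since 1/n_i² must be positive, we need 1/n_f² > 0.13888889, i.e. n_f ≤ 2. For each allowed n_f, solve n_i = (1/n_f² − 0.13888889)^(−1/2) and check whether it is a whole number:
  n_f = 1: 1/n_i² = 1.00000000 − 0.13888889 = 0.86111111 → n_i = 1.078  (not an integer) ✗
  n_f = 2: 1/n_i² = 0.25000000 − 0.13888889 = 0.11111111 → n_i = 3.000  → integer, n_i = 3 ✓

Only n_f = 2 gives an integer upper level, n_i = 3.

The transition is from n = 3 to n = 2 (emission).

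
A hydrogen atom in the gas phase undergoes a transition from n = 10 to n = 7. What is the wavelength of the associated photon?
8755.29244 nm

First, find the transition energy using E_n = -13.6057 / n² eV:
E_10 = -13.6057 / 10² = -0.13605700000 eV
E_7 = -13.6057 / 7² = -0.27766734694 eV

Photon energy: |ΔE| = |E_7 - E_10| = 0.14161034694 eV

Convert to wavelength using E = hc/λ with hc = 1239.84 eV·nm:
λ = hc/E = 1239.84 eV·nm / 0.14161034694 eV
λ = 8755.29244 nm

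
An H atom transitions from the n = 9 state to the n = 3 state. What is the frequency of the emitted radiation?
3.25e+14 Hz

First, find the transition energy:
E_9 = -13.6057 / 9² = -0.16797 eV
E_3 = -13.6057 / 3² = -1.51174 eV
|ΔE| = |E_3 - E_9| = 1.34377 eV

Convert to Joules: E = 1.34377 eV × (1.602177 × 10⁻¹⁹ J/eV) = 2.1530e-19 J

Using E = hf:
f = E/h = 2.1530e-19 J / (6.62607 × 10⁻³⁴ J·s)
f = 3.25e+14 Hz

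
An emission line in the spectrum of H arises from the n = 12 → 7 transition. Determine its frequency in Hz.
4.4294e+13 Hz

First, find the transition energy:
E_12 = -13.6057 / 12² = -0.09448403 eV
E_7 = -13.6057 / 7² = -0.27766735 eV
|ΔE| = |E_7 - E_12| = 0.18318332 eV

Convert to Joules: E = 0.18318332 eV × (1.602177 × 10⁻¹⁹ J/eV) = 2.934921e-20 J

Using E = hf:
f = E/h = 2.934921e-20 J / (6.62607 × 10⁻³⁴ J·s)
f = 4.4294e+13 Hz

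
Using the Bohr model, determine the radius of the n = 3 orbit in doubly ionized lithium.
0.15875 nm (or 1.58753 Å)

The Bohr radius formula is:
r_n = n² a₀ / Z

where a₀ = 0.05291772 nm is the Bohr radius.

For Li²⁺ (Z = 3) at n = 3:
r_3 = 3² × 0.05291772 nm / 3
r_3 = 9 × 0.05291772 nm / 3
r_3 = 0.476259 nm / 3
r_3 = 0.15875 nm

The electron orbits at approximately 0.15875 nm from the nucleus.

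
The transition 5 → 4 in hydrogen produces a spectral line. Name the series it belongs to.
Brackett series

The spectral series in hydrogen are named based on the final (lower) energy level:
- Lyman series: n_final = 1 (ultraviolet)
- Balmer series: n_final = 2 (visible/near-UV)
- Paschen series: n_final = 3 (infrared)
- Brackett series: n_final = 4 (infrared)
- Pfund series: n_final = 5 (far infrared)

Since this transition ends at n = 4, it belongs to the Brackett series.

For reference, this 5 → 4 line has photon energy
ΔE = 13.6057 eV × (1/4² - 1/5²) = 0.306128250 eV,
corresponding to wavelength λ = hc/ΔE = 1239.84 eV·nm / 0.306128250 eV = 4050.067 nm in the infrared region.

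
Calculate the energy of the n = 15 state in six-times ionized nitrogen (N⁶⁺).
-2.96302 eV

For hydrogen-like ions, the energy levels scale with Z²:
E_n = -13.6057 Z² / n² eV

For N⁶⁺ (Z = 7) at n = 15:
E_15 = -13.6057 × 7² / 15²
E_15 = -13.6057 × 49 / 225
E_15 = -666.6793 / 225
E_15 = -2.96302 eV

The energy is 49 times more negative than hydrogen at the same n due to the stronger nuclear charge.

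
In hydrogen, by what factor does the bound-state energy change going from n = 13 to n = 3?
18.778

Using E_n = -13.6057 Z² / n² eV with Z = 1:

E_3 = -13.6057 / 3² = -13.6057 / 9 = -1.511744444 eV
E_13 = -13.6057 / 13² = -13.6057 / 169 = -0.080507101 eV

The ratio is:
E_3/E_13 = (-1.511744444) / (-0.080507101)
E_3/E_13 = (-13.6057/9) / (-13.6057/169)
E_3/E_13 = 169/9
E_3/E_13 = 18.778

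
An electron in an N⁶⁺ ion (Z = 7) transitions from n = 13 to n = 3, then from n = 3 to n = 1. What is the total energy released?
662.7345 eV

The energy levels of N⁶⁺ are E_n = -13.6057 × 7² / n² eV.

First transition (13 → 3):
ΔE₁ = |E_3 - E_13|
ΔE₁ = |-74.0754777778 - (-3.9448479290)| = 70.1306298 eV

Second transition (3 → 1):
ΔE₂ = |E_1 - E_3|
ΔE₂ = |-666.6793000000 - (-74.0754777778)| = 592.6038222 eV

Total energy released:
E_total = ΔE₁ + ΔE₂ = 70.1306298 + 592.6038222 = 662.7345 eV

Note: This equals the direct transition 13 → 1: 662.7345 eV ✓
Energy is conserved regardless of the path taken.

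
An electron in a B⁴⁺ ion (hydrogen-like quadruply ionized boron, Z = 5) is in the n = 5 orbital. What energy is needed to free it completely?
13.61 eV

The ionization energy is the energy needed to remove the electron completely (n → ∞).

For a hydrogen-like ion with Z = 5, E_n = -13.6057 Z² / n² eV.

At n = 5: E_5 = -13.6057 × 5² / 5² = -13.60570 eV
At n = ∞: E_∞ = 0 eV

Ionization energy = E_∞ - E_5 = 0 - (-13.60570) = 13.60570 eV
Ionization energy ≈ 13.61 eV

This is also called the binding energy of the electron in state n = 5.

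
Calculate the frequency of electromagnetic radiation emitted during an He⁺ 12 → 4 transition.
7.311e+14 Hz

First, find the transition energy:
E_12 = -13.6057 × 2² / 12² = -0.37793611 eV
E_4 = -13.6057 × 2² / 4² = -3.40142500 eV
|ΔE| = |E_4 - E_12| = 3.02348889 eV

Convert to Joules: E = 3.02348889 eV × (1.602177 × 10⁻¹⁹ J/eV) = 4.84416e-19 J

Using E = hf:
f = E/h = 4.84416e-19 J / (6.62607 × 10⁻³⁴ J·s)
f = 7.311e+14 Hz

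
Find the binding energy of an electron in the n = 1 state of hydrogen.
13.605700 eV

The ionization energy is the energy needed to remove the electron completely (n → ∞).

For hydrogen, E_n = -13.6057 eV / n².

At n = 1: E_1 = -13.6057 / 1² = -13.605700000 eV
At n = ∞: E_∞ = 0 eV

Ionization energy = E_∞ - E_1 = 0 - (-13.605700000) = 13.605700000 eV
Ionization energy ≈ 13.605700 eV

This is also called the binding energy of the electron in state n = 1.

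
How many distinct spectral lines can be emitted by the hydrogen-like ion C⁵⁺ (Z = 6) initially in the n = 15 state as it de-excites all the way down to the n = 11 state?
10

The electron can occupy levels n = 11, 12, ..., 15 during de-excitation — that is m = 15 - 11 + 1 = 5 distinct levels.

The number of distinct spectral lines equals the number of ways to choose 2 of these m levels (each pair gives one possible emission transition):

Number of lines = m(m-1)/2 = 5×4/2 = 10

These correspond to all possible transitions between the 5 levels:
15 → 14, 15 → 13, 15 → 12, 15 → 11, 14 → 13, 14 → 12, 14 → 11, 13 → 12...

Each transition produces a photon with a unique energy (and thus wavelength). This count does not depend on Z.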